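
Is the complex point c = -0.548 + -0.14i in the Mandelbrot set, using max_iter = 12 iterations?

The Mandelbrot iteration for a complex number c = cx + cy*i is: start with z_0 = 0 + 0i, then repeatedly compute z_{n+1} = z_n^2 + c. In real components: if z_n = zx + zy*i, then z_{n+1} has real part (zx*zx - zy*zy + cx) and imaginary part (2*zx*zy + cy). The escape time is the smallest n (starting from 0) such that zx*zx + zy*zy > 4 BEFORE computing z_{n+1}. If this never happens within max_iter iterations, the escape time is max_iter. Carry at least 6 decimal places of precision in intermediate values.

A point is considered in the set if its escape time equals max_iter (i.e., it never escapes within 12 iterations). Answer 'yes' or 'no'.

z_0 = 0 + 0i, c = -0.5480 + -0.1400i
Iter 1: z = -0.5480 + -0.1400i, |z|^2 = 0.3199
Iter 2: z = -0.2673 + 0.0134i, |z|^2 = 0.0716
Iter 3: z = -0.4767 + -0.1472i, |z|^2 = 0.2489
Iter 4: z = -0.3424 + 0.0003i, |z|^2 = 0.1172
Iter 5: z = -0.4308 + -0.1402i, |z|^2 = 0.2052
Iter 6: z = -0.3821 + -0.0192i, |z|^2 = 0.1464
Iter 7: z = -0.4024 + -0.1253i, |z|^2 = 0.1776
Iter 8: z = -0.4018 + -0.0391i, |z|^2 = 0.1630
Iter 9: z = -0.3881 + -0.1085i, |z|^2 = 0.1624
Iter 10: z = -0.4092 + -0.0557i, |z|^2 = 0.1705
Iter 11: z = -0.3837 + -0.0944i, |z|^2 = 0.1561
Did not escape in 12 iterations → in set

Answer: yes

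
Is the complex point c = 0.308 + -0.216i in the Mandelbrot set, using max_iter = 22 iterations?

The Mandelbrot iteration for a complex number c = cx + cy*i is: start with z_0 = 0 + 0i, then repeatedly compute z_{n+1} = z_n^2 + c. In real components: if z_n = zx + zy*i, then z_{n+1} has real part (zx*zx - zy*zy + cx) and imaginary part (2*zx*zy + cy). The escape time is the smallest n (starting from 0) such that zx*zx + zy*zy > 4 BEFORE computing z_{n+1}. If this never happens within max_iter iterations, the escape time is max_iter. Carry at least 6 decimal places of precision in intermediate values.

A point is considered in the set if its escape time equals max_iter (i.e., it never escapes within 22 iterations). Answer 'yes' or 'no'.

Answer: yes

Derivation:
z_0 = 0 + 0i, c = 0.3080 + -0.2160i
Iter 1: z = 0.3080 + -0.2160i, |z|^2 = 0.1415
Iter 2: z = 0.3562 + -0.3491i, |z|^2 = 0.2487
Iter 3: z = 0.3130 + -0.4647i, |z|^2 = 0.3139
Iter 4: z = 0.1901 + -0.5069i, |z|^2 = 0.2931
Iter 5: z = 0.0872 + -0.4087i, |z|^2 = 0.1746
Iter 6: z = 0.1486 + -0.2872i, |z|^2 = 0.1046
Iter 7: z = 0.2476 + -0.3013i, |z|^2 = 0.1521
Iter 8: z = 0.2785 + -0.3652i, |z|^2 = 0.2109
Iter 9: z = 0.2522 + -0.4194i, |z|^2 = 0.2395
Iter 10: z = 0.1957 + -0.4275i, |z|^2 = 0.2211
Iter 11: z = 0.1635 + -0.3833i, |z|^2 = 0.1737
Iter 12: z = 0.1878 + -0.3414i, |z|^2 = 0.1518
Iter 13: z = 0.2267 + -0.3442i, |z|^2 = 0.1699
Iter 14: z = 0.2409 + -0.3721i, |z|^2 = 0.1965
Iter 15: z = 0.2276 + -0.3953i, |z|^2 = 0.2081
Iter 16: z = 0.2035 + -0.3959i, |z|^2 = 0.1982
Iter 17: z = 0.1927 + -0.3772i, |z|^2 = 0.1794
Iter 18: z = 0.2029 + -0.3613i, |z|^2 = 0.1717
Iter 19: z = 0.2186 + -0.3626i, |z|^2 = 0.1793
Iter 20: z = 0.2243 + -0.3745i, |z|^2 = 0.1906
Iter 21: z = 0.2180 + -0.3840i, |z|^2 = 0.1950
Did not escape in 22 iterations → in set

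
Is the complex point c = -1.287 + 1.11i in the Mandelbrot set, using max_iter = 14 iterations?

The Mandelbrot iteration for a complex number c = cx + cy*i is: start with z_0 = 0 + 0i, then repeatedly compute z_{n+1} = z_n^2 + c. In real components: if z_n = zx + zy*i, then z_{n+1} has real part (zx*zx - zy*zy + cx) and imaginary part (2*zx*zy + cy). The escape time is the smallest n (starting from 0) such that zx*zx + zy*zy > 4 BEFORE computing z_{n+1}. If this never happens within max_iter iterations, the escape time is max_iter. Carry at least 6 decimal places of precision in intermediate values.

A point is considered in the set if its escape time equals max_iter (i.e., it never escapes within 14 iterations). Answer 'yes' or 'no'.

Answer: no

Derivation:
z_0 = 0 + 0i, c = -1.2870 + 1.1100i
Iter 1: z = -1.2870 + 1.1100i, |z|^2 = 2.8885
Iter 2: z = -0.8627 + -1.7471i, |z|^2 = 3.7968
Iter 3: z = -3.5952 + 4.1246i, |z|^2 = 29.9379
Escaped at iteration 3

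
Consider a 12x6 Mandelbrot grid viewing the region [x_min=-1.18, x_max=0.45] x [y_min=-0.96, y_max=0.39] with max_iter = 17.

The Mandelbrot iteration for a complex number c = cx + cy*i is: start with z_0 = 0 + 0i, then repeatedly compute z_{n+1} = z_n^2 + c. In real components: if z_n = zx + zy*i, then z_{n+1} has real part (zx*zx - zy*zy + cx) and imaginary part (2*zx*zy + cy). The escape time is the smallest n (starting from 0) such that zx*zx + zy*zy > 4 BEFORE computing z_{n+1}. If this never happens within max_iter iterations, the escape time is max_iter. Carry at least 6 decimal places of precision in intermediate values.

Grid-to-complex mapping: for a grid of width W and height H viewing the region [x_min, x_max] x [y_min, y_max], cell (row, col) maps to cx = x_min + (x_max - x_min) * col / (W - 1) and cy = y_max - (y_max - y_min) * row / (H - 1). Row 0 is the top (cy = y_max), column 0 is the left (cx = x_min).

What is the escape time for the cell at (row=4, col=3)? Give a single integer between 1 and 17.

Answer: 5

Derivation:
z_0 = 0 + 0i, c = -0.7355 + -0.6900i
Iter 1: z = -0.7355 + -0.6900i, |z|^2 = 1.0170
Iter 2: z = -0.6707 + 0.3249i, |z|^2 = 0.5554
Iter 3: z = -0.3912 + -1.1258i, |z|^2 = 1.4206
Iter 4: z = -1.8499 + 0.1910i, |z|^2 = 3.4585
Iter 5: z = 2.6501 + -1.3965i, |z|^2 = 8.9734
Escaped at iteration 5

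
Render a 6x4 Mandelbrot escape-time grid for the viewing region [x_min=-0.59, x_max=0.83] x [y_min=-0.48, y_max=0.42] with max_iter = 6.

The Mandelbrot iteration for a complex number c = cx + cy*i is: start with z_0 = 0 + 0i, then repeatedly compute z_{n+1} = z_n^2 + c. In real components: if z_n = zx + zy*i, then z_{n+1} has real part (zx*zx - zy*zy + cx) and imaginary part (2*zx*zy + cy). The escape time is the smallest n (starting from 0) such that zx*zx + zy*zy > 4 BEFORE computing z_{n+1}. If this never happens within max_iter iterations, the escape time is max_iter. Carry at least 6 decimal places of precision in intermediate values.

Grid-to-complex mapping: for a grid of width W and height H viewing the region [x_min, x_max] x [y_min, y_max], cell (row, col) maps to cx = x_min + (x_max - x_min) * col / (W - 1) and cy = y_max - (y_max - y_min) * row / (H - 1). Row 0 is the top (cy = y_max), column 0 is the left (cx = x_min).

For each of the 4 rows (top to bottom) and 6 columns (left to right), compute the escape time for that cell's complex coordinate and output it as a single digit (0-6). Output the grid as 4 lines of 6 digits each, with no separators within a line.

(row=0, col=0): c = -0.5900 + 0.4200i → escape time 6
(row=0, col=1): c = -0.3060 + 0.4200i → escape time 6
(row=0, col=2): c = -0.0220 + 0.4200i → escape time 6
(row=0, col=3): c = 0.2620 + 0.4200i → escape time 6
(row=0, col=4): c = 0.5460 + 0.4200i → escape time 4
(row=0, col=5): c = 0.8300 + 0.4200i → escape time 3
(row=1, col=0): c = -0.5900 + 0.1200i → escape time 6
(row=1, col=1): c = -0.3060 + 0.1200i → escape time 6
(row=1, col=2): c = -0.0220 + 0.1200i → escape time 6
(row=1, col=3): c = 0.2620 + 0.1200i → escape time 6
(row=1, col=4): c = 0.5460 + 0.1200i → escape time 4
(row=1, col=5): c = 0.8300 + 0.1200i → escape time 3
(row=2, col=0): c = -0.5900 + -0.1800i → escape time 6
(row=2, col=1): c = -0.3060 + -0.1800i → escape time 6
(row=2, col=2): c = -0.0220 + -0.1800i → escape time 6
(row=2, col=3): c = 0.2620 + -0.1800i → escape time 6
(row=2, col=4): c = 0.5460 + -0.1800i → escape time 4
(row=2, col=5): c = 0.8300 + -0.1800i → escape time 3
(row=3, col=0): c = -0.5900 + -0.4800i → escape time 6
(row=3, col=1): c = -0.3060 + -0.4800i → escape time 6
(row=3, col=2): c = -0.0220 + -0.4800i → escape time 6
(row=3, col=3): c = 0.2620 + -0.4800i → escape time 6
(row=3, col=4): c = 0.5460 + -0.4800i → escape time 4
(row=3, col=5): c = 0.8300 + -0.4800i → escape time 3

Answer: 666643
666643
666643
666643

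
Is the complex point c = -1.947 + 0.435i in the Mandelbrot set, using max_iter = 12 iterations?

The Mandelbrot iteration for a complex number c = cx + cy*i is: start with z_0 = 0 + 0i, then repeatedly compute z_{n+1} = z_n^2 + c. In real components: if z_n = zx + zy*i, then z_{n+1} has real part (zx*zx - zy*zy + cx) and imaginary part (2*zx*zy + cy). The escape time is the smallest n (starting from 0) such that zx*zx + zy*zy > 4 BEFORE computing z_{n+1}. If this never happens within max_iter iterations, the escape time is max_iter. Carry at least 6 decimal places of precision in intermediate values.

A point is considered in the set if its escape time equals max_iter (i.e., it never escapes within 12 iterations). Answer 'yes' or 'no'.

Answer: no

Derivation:
z_0 = 0 + 0i, c = -1.9470 + 0.4350i
Iter 1: z = -1.9470 + 0.4350i, |z|^2 = 3.9800
Iter 2: z = 1.6546 + -1.2589i, |z|^2 = 4.3225
Escaped at iteration 2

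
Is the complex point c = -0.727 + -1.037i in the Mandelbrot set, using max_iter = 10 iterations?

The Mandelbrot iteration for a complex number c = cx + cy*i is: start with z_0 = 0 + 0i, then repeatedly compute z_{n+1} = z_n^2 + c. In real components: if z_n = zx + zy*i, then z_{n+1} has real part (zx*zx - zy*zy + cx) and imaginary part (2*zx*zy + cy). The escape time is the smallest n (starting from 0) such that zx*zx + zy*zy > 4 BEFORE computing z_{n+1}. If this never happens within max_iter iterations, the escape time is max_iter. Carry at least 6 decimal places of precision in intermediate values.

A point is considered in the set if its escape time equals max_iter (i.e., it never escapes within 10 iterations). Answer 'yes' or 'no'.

Answer: no

Derivation:
z_0 = 0 + 0i, c = -0.7270 + -1.0370i
Iter 1: z = -0.7270 + -1.0370i, |z|^2 = 1.6039
Iter 2: z = -1.2738 + 0.4708i, |z|^2 = 1.8443
Iter 3: z = 0.6740 + -2.2364i, |z|^2 = 5.4560
Escaped at iteration 3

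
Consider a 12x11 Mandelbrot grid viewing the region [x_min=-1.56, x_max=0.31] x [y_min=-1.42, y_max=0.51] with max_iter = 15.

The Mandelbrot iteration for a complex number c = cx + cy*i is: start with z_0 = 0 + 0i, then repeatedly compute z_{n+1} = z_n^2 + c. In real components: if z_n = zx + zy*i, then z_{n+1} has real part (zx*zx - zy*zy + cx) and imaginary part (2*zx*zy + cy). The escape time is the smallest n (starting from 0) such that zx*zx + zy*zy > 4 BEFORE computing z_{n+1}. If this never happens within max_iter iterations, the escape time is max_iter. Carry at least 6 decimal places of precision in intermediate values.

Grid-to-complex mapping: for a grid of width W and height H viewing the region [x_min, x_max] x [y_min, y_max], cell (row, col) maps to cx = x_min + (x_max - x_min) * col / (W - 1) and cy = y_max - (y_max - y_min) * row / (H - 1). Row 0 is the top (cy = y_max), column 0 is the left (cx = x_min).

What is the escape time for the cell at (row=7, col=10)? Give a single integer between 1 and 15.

z_0 = 0 + 0i, c = 0.1400 + -0.8410i
Iter 1: z = 0.1400 + -0.8410i, |z|^2 = 0.7269
Iter 2: z = -0.5477 + -1.0765i, |z|^2 = 1.4588
Iter 3: z = -0.7189 + 0.3381i, |z|^2 = 0.6311
Iter 4: z = 0.5424 + -1.3271i, |z|^2 = 2.0555
Iter 5: z = -1.3271 + -2.2807i, |z|^2 = 6.9629
Escaped at iteration 5

Answer: 5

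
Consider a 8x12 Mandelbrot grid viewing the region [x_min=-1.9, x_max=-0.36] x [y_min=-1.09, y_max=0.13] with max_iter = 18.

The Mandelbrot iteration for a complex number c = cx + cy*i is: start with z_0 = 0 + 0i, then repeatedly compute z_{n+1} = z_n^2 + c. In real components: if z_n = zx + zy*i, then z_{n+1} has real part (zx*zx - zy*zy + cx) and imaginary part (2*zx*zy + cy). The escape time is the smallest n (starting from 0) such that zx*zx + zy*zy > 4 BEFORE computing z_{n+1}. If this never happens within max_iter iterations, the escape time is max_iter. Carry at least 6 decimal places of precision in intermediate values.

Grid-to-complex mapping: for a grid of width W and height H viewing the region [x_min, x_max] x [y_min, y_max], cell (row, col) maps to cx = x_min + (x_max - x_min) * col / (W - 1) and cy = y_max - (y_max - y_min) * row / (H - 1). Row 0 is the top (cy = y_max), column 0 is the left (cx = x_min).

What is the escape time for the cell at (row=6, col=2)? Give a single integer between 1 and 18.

z_0 = 0 + 0i, c = -1.4600 + -0.5355i
Iter 1: z = -1.4600 + -0.5355i, |z|^2 = 2.4183
Iter 2: z = 0.3849 + 1.0281i, |z|^2 = 1.2051
Iter 3: z = -2.3688 + 0.2559i, |z|^2 = 5.6767
Escaped at iteration 3

Answer: 3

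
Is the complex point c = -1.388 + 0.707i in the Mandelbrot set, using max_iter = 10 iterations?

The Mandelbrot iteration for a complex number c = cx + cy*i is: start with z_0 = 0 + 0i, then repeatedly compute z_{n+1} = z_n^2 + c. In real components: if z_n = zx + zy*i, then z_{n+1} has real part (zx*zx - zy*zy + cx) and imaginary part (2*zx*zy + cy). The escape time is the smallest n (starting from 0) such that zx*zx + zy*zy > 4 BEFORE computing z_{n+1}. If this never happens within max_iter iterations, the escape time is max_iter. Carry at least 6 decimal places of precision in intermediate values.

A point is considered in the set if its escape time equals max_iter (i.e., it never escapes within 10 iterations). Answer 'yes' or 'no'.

z_0 = 0 + 0i, c = -1.3880 + 0.7070i
Iter 1: z = -1.3880 + 0.7070i, |z|^2 = 2.4264
Iter 2: z = 0.0387 + -1.2556i, |z|^2 = 1.5781
Iter 3: z = -2.9631 + 0.6098i, |z|^2 = 9.1519
Escaped at iteration 3

Answer: no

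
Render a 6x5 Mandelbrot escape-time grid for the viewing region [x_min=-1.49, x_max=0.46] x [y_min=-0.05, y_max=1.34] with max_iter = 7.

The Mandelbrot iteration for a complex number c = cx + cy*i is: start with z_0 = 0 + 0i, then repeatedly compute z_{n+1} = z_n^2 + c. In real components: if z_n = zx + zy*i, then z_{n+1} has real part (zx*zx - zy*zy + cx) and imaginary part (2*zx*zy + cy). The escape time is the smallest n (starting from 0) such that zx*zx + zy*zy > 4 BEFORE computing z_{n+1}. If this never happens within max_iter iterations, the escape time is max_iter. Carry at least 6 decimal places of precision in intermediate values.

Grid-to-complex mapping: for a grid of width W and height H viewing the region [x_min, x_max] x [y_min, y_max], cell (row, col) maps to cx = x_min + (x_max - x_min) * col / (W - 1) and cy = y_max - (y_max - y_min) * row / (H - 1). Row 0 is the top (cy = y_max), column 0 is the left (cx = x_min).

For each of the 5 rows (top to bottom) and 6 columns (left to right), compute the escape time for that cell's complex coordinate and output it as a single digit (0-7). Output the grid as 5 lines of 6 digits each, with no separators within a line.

Answer: 122222
333543
346775
577777
777775

Derivation:
(row=0, col=0): c = -1.4900 + 1.3400i → escape time 1
(row=0, col=1): c = -1.1000 + 1.3400i → escape time 2
(row=0, col=2): c = -0.7100 + 1.3400i → escape time 2
(row=0, col=3): c = -0.3200 + 1.3400i → escape time 2
(row=0, col=4): c = 0.0700 + 1.3400i → escape time 2
(row=0, col=5): c = 0.4600 + 1.3400i → escape time 2
(row=1, col=0): c = -1.4900 + 0.9925i → escape time 3
(row=1, col=1): c = -1.1000 + 0.9925i → escape time 3
(row=1, col=2): c = -0.7100 + 0.9925i → escape time 3
(row=1, col=3): c = -0.3200 + 0.9925i → escape time 5
(row=1, col=4): c = 0.0700 + 0.9925i → escape time 4
(row=1, col=5): c = 0.4600 + 0.9925i → escape time 3
(row=2, col=0): c = -1.4900 + 0.6450i → escape time 3
(row=2, col=1): c = -1.1000 + 0.6450i → escape time 4
(row=2, col=2): c = -0.7100 + 0.6450i → escape time 6
(row=2, col=3): c = -0.3200 + 0.6450i → escape time 7
(row=2, col=4): c = 0.0700 + 0.6450i → escape time 7
(row=2, col=5): c = 0.4600 + 0.6450i → escape time 5
(row=3, col=0): c = -1.4900 + 0.2975i → escape time 5
(row=3, col=1): c = -1.1000 + 0.2975i → escape time 7
(row=3, col=2): c = -0.7100 + 0.2975i → escape time 7
(row=3, col=3): c = -0.3200 + 0.2975i → escape time 7
(row=3, col=4): c = 0.0700 + 0.2975i → escape time 7
(row=3, col=5): c = 0.4600 + 0.2975i → escape time 7
(row=4, col=0): c = -1.4900 + -0.0500i → escape time 7
(row=4, col=1): c = -1.1000 + -0.0500i → escape time 7
(row=4, col=2): c = -0.7100 + -0.0500i → escape time 7
(row=4, col=3): c = -0.3200 + -0.0500i → escape time 7
(row=4, col=4): c = 0.0700 + -0.0500i → escape time 7
(row=4, col=5): c = 0.4600 + -0.0500i → escape time 5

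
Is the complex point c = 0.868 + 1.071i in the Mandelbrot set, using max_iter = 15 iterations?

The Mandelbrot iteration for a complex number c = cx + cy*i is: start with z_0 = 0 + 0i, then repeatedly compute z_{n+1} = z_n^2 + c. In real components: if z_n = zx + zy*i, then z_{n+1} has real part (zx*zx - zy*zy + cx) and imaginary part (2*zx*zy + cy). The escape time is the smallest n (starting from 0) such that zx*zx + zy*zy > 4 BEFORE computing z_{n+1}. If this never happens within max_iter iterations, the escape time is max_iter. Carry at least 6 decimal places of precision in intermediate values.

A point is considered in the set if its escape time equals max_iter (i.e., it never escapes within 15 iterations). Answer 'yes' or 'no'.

z_0 = 0 + 0i, c = 0.8680 + 1.0710i
Iter 1: z = 0.8680 + 1.0710i, |z|^2 = 1.9005
Iter 2: z = 0.4744 + 2.9303i, |z|^2 = 8.8114
Escaped at iteration 2

Answer: no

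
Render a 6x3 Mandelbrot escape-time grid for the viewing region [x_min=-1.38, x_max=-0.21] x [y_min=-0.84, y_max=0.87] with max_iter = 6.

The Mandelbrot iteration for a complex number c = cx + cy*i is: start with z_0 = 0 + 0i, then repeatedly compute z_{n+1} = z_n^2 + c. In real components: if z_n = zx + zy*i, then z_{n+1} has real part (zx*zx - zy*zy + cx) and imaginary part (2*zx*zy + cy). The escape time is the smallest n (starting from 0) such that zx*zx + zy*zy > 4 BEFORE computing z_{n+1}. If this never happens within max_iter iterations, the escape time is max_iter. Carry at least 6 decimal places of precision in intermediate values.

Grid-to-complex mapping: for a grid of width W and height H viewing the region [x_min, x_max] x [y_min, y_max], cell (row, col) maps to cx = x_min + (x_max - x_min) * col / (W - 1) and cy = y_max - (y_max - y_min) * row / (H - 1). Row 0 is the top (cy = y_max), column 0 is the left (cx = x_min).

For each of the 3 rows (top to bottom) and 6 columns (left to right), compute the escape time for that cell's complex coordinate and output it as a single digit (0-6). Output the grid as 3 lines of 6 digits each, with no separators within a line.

Answer: 333456
666666
333456

Derivation:
(row=0, col=0): c = -1.3800 + 0.8700i → escape time 3
(row=0, col=1): c = -1.1460 + 0.8700i → escape time 3
(row=0, col=2): c = -0.9120 + 0.8700i → escape time 3
(row=0, col=3): c = -0.6780 + 0.8700i → escape time 4
(row=0, col=4): c = -0.4440 + 0.8700i → escape time 5
(row=0, col=5): c = -0.2100 + 0.8700i → escape time 6
(row=1, col=0): c = -1.3800 + 0.0150i → escape time 6
(row=1, col=1): c = -1.1460 + 0.0150i → escape time 6
(row=1, col=2): c = -0.9120 + 0.0150i → escape time 6
(row=1, col=3): c = -0.6780 + 0.0150i → escape time 6
(row=1, col=4): c = -0.4440 + 0.0150i → escape time 6
(row=1, col=5): c = -0.2100 + 0.0150i → escape time 6
(row=2, col=0): c = -1.3800 + -0.8400i → escape time 3
(row=2, col=1): c = -1.1460 + -0.8400i → escape time 3
(row=2, col=2): c = -0.9120 + -0.8400i → escape time 3
(row=2, col=3): c = -0.6780 + -0.8400i → escape time 4
(row=2, col=4): c = -0.4440 + -0.8400i → escape time 5
(row=2, col=5): c = -0.2100 + -0.8400i → escape time 6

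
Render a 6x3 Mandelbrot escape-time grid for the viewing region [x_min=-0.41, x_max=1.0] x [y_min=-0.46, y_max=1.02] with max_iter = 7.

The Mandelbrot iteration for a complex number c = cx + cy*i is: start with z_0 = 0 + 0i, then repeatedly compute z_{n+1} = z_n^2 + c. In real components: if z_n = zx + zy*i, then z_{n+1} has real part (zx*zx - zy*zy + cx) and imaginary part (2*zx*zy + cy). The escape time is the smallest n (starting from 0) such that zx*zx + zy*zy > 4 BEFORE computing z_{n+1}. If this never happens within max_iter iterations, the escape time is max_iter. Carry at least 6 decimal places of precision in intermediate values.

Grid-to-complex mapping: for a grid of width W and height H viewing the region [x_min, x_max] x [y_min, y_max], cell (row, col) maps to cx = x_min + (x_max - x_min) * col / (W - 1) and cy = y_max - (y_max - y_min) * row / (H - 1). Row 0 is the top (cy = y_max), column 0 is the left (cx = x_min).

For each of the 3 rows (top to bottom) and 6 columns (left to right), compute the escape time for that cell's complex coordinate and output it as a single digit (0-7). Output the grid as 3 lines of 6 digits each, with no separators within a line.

Answer: 474322
777732
777632

Derivation:
(row=0, col=0): c = -0.4100 + 1.0200i → escape time 4
(row=0, col=1): c = -0.1280 + 1.0200i → escape time 7
(row=0, col=2): c = 0.1540 + 1.0200i → escape time 4
(row=0, col=3): c = 0.4360 + 1.0200i → escape time 3
(row=0, col=4): c = 0.7180 + 1.0200i → escape time 2
(row=0, col=5): c = 1.0000 + 1.0200i → escape time 2
(row=1, col=0): c = -0.4100 + 0.2800i → escape time 7
(row=1, col=1): c = -0.1280 + 0.2800i → escape time 7
(row=1, col=2): c = 0.1540 + 0.2800i → escape time 7
(row=1, col=3): c = 0.4360 + 0.2800i → escape time 7
(row=1, col=4): c = 0.7180 + 0.2800i → escape time 3
(row=1, col=5): c = 1.0000 + 0.2800i → escape time 2
(row=2, col=0): c = -0.4100 + -0.4600i → escape time 7
(row=2, col=1): c = -0.1280 + -0.4600i → escape time 7
(row=2, col=2): c = 0.1540 + -0.4600i → escape time 7
(row=2, col=3): c = 0.4360 + -0.4600i → escape time 6
(row=2, col=4): c = 0.7180 + -0.4600i → escape time 3
(row=2, col=5): c = 1.0000 + -0.4600i → escape time 2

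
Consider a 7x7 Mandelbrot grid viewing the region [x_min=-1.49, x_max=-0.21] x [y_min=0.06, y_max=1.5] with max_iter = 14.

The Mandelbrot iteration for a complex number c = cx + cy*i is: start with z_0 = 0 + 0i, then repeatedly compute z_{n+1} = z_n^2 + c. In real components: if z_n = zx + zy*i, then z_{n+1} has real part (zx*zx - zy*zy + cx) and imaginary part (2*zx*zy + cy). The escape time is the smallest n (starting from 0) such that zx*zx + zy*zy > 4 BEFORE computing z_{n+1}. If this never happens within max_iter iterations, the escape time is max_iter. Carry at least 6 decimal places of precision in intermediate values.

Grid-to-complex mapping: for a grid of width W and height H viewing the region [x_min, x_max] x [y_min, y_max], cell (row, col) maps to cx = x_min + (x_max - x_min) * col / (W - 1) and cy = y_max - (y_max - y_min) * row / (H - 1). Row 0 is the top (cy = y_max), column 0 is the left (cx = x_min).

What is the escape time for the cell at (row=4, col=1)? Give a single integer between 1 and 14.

Answer: 3

Derivation:
z_0 = 0 + 0i, c = -1.2767 + 0.5400i
Iter 1: z = -1.2767 + 0.5400i, |z|^2 = 1.9215
Iter 2: z = 0.0616 + -0.8388i, |z|^2 = 0.7074
Iter 3: z = -1.9765 + 0.4366i, |z|^2 = 4.0970
Escaped at iteration 3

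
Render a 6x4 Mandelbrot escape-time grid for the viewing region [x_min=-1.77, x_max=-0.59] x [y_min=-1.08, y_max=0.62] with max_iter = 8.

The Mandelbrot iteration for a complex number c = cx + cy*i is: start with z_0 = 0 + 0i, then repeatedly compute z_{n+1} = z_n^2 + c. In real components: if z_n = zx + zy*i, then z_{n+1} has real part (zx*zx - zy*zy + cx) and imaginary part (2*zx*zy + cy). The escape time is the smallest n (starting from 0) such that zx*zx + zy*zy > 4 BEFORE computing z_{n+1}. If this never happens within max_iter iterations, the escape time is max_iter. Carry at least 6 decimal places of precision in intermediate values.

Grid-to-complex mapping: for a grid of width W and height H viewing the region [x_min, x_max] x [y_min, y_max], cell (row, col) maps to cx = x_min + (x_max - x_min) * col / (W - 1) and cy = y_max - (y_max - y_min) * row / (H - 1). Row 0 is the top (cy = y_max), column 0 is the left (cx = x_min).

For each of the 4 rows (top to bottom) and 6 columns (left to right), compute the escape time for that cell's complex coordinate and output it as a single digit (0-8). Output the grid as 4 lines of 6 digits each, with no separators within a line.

(row=0, col=0): c = -1.7700 + 0.6200i → escape time 3
(row=0, col=1): c = -1.5340 + 0.6200i → escape time 3
(row=0, col=2): c = -1.2980 + 0.6200i → escape time 3
(row=0, col=3): c = -1.0620 + 0.6200i → escape time 4
(row=0, col=4): c = -0.8260 + 0.6200i → escape time 5
(row=0, col=5): c = -0.5900 + 0.6200i → escape time 8
(row=1, col=0): c = -1.7700 + 0.0533i → escape time 8
(row=1, col=1): c = -1.5340 + 0.0533i → escape time 7
(row=1, col=2): c = -1.2980 + 0.0533i → escape time 8
(row=1, col=3): c = -1.0620 + 0.0533i → escape time 8
(row=1, col=4): c = -0.8260 + 0.0533i → escape time 8
(row=1, col=5): c = -0.5900 + 0.0533i → escape time 8
(row=2, col=0): c = -1.7700 + -0.5133i → escape time 3
(row=2, col=1): c = -1.5340 + -0.5133i → escape time 3
(row=2, col=2): c = -1.2980 + -0.5133i → escape time 4
(row=2, col=3): c = -1.0620 + -0.5133i → escape time 5
(row=2, col=4): c = -0.8260 + -0.5133i → escape time 6
(row=2, col=5): c = -0.5900 + -0.5133i → escape time 8
(row=3, col=0): c = -1.7700 + -1.0800i → escape time 1
(row=3, col=1): c = -1.5340 + -1.0800i → escape time 2
(row=3, col=2): c = -1.2980 + -1.0800i → escape time 3
(row=3, col=3): c = -1.0620 + -1.0800i → escape time 3
(row=3, col=4): c = -0.8260 + -1.0800i → escape time 3
(row=3, col=5): c = -0.5900 + -1.0800i → escape time 3

Answer: 333458
878888
334568
123333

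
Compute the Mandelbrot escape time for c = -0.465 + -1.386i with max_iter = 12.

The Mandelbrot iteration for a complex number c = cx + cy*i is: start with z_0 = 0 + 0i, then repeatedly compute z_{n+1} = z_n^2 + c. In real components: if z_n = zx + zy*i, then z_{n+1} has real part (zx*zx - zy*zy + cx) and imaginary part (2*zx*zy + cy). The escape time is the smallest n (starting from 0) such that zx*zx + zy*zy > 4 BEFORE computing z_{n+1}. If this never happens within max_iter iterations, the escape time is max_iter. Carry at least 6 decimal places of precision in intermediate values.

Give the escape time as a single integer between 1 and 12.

Answer: 2

Derivation:
z_0 = 0 + 0i, c = -0.4650 + -1.3860i
Iter 1: z = -0.4650 + -1.3860i, |z|^2 = 2.1372
Iter 2: z = -2.1698 + -0.0970i, |z|^2 = 4.7173
Escaped at iteration 2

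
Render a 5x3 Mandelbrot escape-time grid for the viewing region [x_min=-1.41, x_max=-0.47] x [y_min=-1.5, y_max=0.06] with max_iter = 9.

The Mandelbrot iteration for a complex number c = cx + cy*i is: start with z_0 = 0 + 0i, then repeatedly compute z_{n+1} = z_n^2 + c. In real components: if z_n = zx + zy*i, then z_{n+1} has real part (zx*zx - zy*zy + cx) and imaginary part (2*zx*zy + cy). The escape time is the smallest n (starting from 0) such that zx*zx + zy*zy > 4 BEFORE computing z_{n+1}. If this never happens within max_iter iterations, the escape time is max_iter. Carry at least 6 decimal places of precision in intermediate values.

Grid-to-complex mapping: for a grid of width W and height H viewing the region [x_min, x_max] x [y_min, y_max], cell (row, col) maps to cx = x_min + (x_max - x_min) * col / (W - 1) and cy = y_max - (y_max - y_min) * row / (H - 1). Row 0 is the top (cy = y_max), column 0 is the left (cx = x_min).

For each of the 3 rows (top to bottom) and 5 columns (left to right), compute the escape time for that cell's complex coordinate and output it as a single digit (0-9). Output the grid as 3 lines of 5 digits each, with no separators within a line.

Answer: 99999
33457
12222

Derivation:
(row=0, col=0): c = -1.4100 + 0.0600i → escape time 9
(row=0, col=1): c = -1.1750 + 0.0600i → escape time 9
(row=0, col=2): c = -0.9400 + 0.0600i → escape time 9
(row=0, col=3): c = -0.7050 + 0.0600i → escape time 9
(row=0, col=4): c = -0.4700 + 0.0600i → escape time 9
(row=1, col=0): c = -1.4100 + -0.7200i → escape time 3
(row=1, col=1): c = -1.1750 + -0.7200i → escape time 3
(row=1, col=2): c = -0.9400 + -0.7200i → escape time 4
(row=1, col=3): c = -0.7050 + -0.7200i → escape time 5
(row=1, col=4): c = -0.4700 + -0.7200i → escape time 7
(row=2, col=0): c = -1.4100 + -1.5000i → escape time 1
(row=2, col=1): c = -1.1750 + -1.5000i → escape time 2
(row=2, col=2): c = -0.9400 + -1.5000i → escape time 2
(row=2, col=3): c = -0.7050 + -1.5000i → escape time 2
(row=2, col=4): c = -0.4700 + -1.5000i → escape time 2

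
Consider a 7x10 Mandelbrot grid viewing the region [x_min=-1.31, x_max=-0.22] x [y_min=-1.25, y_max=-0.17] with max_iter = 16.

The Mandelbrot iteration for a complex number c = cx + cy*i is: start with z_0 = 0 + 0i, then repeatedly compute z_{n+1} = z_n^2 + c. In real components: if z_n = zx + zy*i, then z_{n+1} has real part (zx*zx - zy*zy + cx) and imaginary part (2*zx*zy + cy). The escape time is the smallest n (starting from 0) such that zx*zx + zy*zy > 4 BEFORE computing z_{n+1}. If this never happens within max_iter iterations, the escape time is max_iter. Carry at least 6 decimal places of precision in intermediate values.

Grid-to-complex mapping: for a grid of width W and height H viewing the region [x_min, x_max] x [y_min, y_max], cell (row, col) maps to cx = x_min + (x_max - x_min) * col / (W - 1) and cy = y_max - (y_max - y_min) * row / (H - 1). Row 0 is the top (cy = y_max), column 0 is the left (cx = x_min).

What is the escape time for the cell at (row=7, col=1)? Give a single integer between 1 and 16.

Answer: 3

Derivation:
z_0 = 0 + 0i, c = -1.1283 + -1.0100i
Iter 1: z = -1.1283 + -1.0100i, |z|^2 = 2.2932
Iter 2: z = -0.8753 + 1.2692i, |z|^2 = 2.3771
Iter 3: z = -1.9731 + -3.2319i, |z|^2 = 14.3385
Escaped at iteration 3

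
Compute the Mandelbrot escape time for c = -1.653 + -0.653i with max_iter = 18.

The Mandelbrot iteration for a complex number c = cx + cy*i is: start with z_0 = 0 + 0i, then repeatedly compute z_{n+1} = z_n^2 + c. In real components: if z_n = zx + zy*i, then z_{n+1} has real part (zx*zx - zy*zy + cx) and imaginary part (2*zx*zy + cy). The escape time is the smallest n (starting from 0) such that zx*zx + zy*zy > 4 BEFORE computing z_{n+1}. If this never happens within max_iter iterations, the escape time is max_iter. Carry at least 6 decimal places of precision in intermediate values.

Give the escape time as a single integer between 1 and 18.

Answer: 3

Derivation:
z_0 = 0 + 0i, c = -1.6530 + -0.6530i
Iter 1: z = -1.6530 + -0.6530i, |z|^2 = 3.1588
Iter 2: z = 0.6530 + 1.5058i, |z|^2 = 2.6939
Iter 3: z = -3.4941 + 1.3136i, |z|^2 = 13.9341
Escaped at iteration 3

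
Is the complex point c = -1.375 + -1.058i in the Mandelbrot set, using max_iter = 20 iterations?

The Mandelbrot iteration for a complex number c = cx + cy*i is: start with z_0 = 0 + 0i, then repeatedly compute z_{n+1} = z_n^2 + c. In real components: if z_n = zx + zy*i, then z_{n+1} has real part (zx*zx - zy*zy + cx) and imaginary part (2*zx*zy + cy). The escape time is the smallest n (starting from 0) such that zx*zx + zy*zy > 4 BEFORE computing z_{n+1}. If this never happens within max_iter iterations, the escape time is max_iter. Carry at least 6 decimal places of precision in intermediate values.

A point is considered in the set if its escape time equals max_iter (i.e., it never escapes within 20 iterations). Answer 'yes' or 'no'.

z_0 = 0 + 0i, c = -1.3750 + -1.0580i
Iter 1: z = -1.3750 + -1.0580i, |z|^2 = 3.0100
Iter 2: z = -0.6037 + 1.8515i, |z|^2 = 3.7926
Iter 3: z = -4.4386 + -3.2936i, |z|^2 = 30.5488
Escaped at iteration 3

Answer: no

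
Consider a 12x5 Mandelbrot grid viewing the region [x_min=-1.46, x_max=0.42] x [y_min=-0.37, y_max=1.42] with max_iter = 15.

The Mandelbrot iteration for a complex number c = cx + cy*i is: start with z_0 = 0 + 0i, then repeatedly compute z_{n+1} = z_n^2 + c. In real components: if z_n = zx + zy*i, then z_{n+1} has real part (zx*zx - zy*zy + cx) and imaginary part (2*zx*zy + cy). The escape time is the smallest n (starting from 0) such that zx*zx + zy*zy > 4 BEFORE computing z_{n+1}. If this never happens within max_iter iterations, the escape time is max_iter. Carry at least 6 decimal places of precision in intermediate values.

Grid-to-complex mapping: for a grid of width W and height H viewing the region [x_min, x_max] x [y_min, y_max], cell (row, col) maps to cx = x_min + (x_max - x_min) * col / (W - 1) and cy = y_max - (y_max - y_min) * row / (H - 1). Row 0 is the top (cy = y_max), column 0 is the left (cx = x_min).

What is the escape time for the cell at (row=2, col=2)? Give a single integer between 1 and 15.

Answer: 5

Derivation:
z_0 = 0 + 0i, c = -1.1182 + 0.5250i
Iter 1: z = -1.1182 + 0.5250i, |z|^2 = 1.5260
Iter 2: z = -0.1435 + -0.6491i, |z|^2 = 0.4419
Iter 3: z = -1.5189 + 0.7113i, |z|^2 = 2.8130
Iter 4: z = 0.6830 + -1.6357i, |z|^2 = 3.1420
Iter 5: z = -3.3271 + -1.7095i, |z|^2 = 13.9918
Escaped at iteration 5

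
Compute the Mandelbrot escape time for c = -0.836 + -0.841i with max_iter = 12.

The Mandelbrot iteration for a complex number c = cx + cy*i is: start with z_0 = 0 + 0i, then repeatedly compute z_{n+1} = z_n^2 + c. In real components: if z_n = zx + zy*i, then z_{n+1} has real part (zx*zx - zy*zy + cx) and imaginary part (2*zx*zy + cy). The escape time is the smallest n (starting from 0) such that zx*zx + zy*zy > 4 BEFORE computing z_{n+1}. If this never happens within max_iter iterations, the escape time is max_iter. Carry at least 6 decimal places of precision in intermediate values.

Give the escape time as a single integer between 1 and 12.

z_0 = 0 + 0i, c = -0.8360 + -0.8410i
Iter 1: z = -0.8360 + -0.8410i, |z|^2 = 1.4062
Iter 2: z = -0.8444 + 0.5652i, |z|^2 = 1.0324
Iter 3: z = -0.4424 + -1.7954i, |z|^2 = 3.4192
Iter 4: z = -3.8638 + 0.7476i, |z|^2 = 15.4877
Escaped at iteration 4

Answer: 4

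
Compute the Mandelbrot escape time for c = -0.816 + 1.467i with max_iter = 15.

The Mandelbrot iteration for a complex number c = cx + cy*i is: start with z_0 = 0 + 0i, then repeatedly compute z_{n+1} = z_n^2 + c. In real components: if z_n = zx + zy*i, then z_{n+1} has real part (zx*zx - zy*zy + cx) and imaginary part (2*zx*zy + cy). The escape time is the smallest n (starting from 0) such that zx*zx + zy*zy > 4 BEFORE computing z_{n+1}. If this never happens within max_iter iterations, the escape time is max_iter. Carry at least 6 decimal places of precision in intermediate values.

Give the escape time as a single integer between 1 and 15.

Answer: 2

Derivation:
z_0 = 0 + 0i, c = -0.8160 + 1.4670i
Iter 1: z = -0.8160 + 1.4670i, |z|^2 = 2.8179
Iter 2: z = -2.3022 + -0.9271i, |z|^2 = 6.1599
Escaped at iteration 2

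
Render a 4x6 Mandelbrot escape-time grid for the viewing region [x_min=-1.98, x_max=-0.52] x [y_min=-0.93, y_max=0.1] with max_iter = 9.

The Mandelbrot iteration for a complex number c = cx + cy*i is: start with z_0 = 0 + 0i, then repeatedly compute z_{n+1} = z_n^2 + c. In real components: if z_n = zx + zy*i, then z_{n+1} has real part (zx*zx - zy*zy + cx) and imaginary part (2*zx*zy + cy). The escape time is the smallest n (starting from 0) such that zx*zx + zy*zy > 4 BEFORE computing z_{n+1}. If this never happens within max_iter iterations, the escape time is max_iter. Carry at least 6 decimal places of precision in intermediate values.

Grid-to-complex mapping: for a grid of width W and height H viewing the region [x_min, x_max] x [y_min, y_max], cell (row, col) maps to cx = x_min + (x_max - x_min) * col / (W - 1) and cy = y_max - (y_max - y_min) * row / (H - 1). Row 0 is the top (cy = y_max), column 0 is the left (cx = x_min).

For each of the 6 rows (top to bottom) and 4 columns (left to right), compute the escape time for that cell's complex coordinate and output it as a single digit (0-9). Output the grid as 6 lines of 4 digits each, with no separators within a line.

(row=0, col=0): c = -1.9800 + 0.1000i → escape time 4
(row=0, col=1): c = -1.4933 + 0.1000i → escape time 7
(row=0, col=2): c = -1.0067 + 0.1000i → escape time 9
(row=0, col=3): c = -0.5200 + 0.1000i → escape time 9
(row=1, col=0): c = -1.9800 + -0.1060i → escape time 4
(row=1, col=1): c = -1.4933 + -0.1060i → escape time 7
(row=1, col=2): c = -1.0067 + -0.1060i → escape time 9
(row=1, col=3): c = -0.5200 + -0.1060i → escape time 9
(row=2, col=0): c = -1.9800 + -0.3120i → escape time 1
(row=2, col=1): c = -1.4933 + -0.3120i → escape time 5
(row=2, col=2): c = -1.0067 + -0.3120i → escape time 9
(row=2, col=3): c = -0.5200 + -0.3120i → escape time 9
(row=3, col=0): c = -1.9800 + -0.5180i → escape time 1
(row=3, col=1): c = -1.4933 + -0.5180i → escape time 3
(row=3, col=2): c = -1.0067 + -0.5180i → escape time 5
(row=3, col=3): c = -0.5200 + -0.5180i → escape time 9
(row=4, col=0): c = -1.9800 + -0.7240i → escape time 1
(row=4, col=1): c = -1.4933 + -0.7240i → escape time 3
(row=4, col=2): c = -1.0067 + -0.7240i → escape time 4
(row=4, col=3): c = -0.5200 + -0.7240i → escape time 7
(row=5, col=0): c = -1.9800 + -0.9300i → escape time 1
(row=5, col=1): c = -1.4933 + -0.9300i → escape time 3
(row=5, col=2): c = -1.0067 + -0.9300i → escape time 3
(row=5, col=3): c = -0.5200 + -0.9300i → escape time 4

Answer: 4799
4799
1599
1359
1347
1334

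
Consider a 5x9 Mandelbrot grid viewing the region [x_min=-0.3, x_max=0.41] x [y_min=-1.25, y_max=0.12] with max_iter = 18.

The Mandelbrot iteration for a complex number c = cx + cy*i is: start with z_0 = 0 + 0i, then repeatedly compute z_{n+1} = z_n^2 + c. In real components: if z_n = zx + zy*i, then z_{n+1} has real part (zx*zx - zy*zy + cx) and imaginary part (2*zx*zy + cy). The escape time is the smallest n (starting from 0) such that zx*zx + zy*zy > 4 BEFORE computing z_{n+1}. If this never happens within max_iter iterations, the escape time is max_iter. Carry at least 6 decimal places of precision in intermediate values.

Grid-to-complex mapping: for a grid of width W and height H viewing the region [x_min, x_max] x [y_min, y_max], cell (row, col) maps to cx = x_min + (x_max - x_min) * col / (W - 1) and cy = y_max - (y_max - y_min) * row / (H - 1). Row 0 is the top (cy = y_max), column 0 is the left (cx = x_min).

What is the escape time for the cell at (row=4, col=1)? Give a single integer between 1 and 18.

z_0 = 0 + 0i, c = -0.1225 + -0.5650i
Iter 1: z = -0.1225 + -0.5650i, |z|^2 = 0.3342
Iter 2: z = -0.4267 + -0.4266i, |z|^2 = 0.3641
Iter 3: z = -0.1224 + -0.2009i, |z|^2 = 0.0554
Iter 4: z = -0.1479 + -0.5158i, |z|^2 = 0.2879
Iter 5: z = -0.3667 + -0.4124i, |z|^2 = 0.3046
Iter 6: z = -0.1581 + -0.2625i, |z|^2 = 0.0939
Iter 7: z = -0.1664 + -0.4820i, |z|^2 = 0.2600
Iter 8: z = -0.3271 + -0.4046i, |z|^2 = 0.2707
Iter 9: z = -0.1792 + -0.3003i, |z|^2 = 0.1223
Iter 10: z = -0.1806 + -0.4574i, |z|^2 = 0.2418
Iter 11: z = -0.2991 + -0.3998i, |z|^2 = 0.2493
Iter 12: z = -0.1929 + -0.3259i, |z|^2 = 0.1434
Iter 13: z = -0.1915 + -0.4393i, |z|^2 = 0.2296
Iter 14: z = -0.2788 + -0.3968i, |z|^2 = 0.2352
Iter 15: z = -0.2022 + -0.3437i, |z|^2 = 0.1590
Iter 16: z = -0.1998 + -0.4260i, |z|^2 = 0.2214
Iter 17: z = -0.2641 + -0.3948i, |z|^2 = 0.2256

Answer: 18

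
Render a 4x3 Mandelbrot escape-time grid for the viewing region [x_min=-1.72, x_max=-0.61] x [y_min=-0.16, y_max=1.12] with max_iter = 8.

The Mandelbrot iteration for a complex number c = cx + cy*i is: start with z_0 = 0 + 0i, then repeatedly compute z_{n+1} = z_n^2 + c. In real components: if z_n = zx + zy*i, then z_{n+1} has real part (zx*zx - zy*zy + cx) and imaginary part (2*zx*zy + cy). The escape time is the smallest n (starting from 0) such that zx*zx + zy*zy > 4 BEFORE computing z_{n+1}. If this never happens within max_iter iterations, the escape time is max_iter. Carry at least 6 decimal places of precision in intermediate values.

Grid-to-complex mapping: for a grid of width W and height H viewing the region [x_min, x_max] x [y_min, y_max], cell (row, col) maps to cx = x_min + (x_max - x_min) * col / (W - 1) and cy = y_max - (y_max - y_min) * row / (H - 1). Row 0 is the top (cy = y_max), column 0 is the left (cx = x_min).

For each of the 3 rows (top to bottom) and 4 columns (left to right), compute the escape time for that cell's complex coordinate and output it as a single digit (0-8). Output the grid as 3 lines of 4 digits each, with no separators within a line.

Answer: 1233
3458
4888

Derivation:
(row=0, col=0): c = -1.7200 + 1.1200i → escape time 1
(row=0, col=1): c = -1.3500 + 1.1200i → escape time 2
(row=0, col=2): c = -0.9800 + 1.1200i → escape time 3
(row=0, col=3): c = -0.6100 + 1.1200i → escape time 3
(row=1, col=0): c = -1.7200 + 0.4800i → escape time 3
(row=1, col=1): c = -1.3500 + 0.4800i → escape time 4
(row=1, col=2): c = -0.9800 + 0.4800i → escape time 5
(row=1, col=3): c = -0.6100 + 0.4800i → escape time 8
(row=2, col=0): c = -1.7200 + -0.1600i → escape time 4
(row=2, col=1): c = -1.3500 + -0.1600i → escape time 8
(row=2, col=2): c = -0.9800 + -0.1600i → escape time 8
(row=2, col=3): c = -0.6100 + -0.1600i → escape time 8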